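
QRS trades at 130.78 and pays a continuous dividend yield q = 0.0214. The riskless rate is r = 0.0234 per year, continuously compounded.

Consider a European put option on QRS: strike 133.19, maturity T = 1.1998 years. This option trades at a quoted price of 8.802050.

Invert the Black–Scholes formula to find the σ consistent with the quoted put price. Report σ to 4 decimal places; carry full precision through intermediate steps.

sigma = 0.1380

At σ = 0.1380 the Black–Scholes value reproduces the quote:
σ√T = 0.138·√1.1998 = 0.151159
d₁ = (ln(S/K) + (r−q+σ²/2)T) / (σ√T) = (ln(130.78/133.19) + (0.0234−0.0214+0.138²/2)·1.1998) / 0.151159 = (-0.018260 + 0.013824) / 0.151159 = -0.029347
d₂ = d₁ − σ√T = -0.029347 − 0.151159 = -0.180506
e^{−rT} = 0.972315
e^{−qT} = 0.974651
N(−d₁) = 0.511706,  N(−d₂) = 0.571622
V = K·e^{−rT}·N(−d₂) − S·e^{−qT}·N(−d₁) = 74.026600 − 65.224551 = 8.802050 (the observed quote) — the price is monotone increasing in volatility, hence this σ is the only solution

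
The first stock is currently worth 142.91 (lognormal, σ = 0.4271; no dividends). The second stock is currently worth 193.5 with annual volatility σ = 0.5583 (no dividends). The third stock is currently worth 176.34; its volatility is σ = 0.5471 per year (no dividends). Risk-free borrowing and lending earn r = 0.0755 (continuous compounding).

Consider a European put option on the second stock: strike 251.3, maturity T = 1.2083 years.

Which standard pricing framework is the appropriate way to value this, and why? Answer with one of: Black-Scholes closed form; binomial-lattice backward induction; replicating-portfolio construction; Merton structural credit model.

framework: Black-Scholes closed form

Key observation: the strike-251.3 put on the second stock is European-exercise on a continuously-modelled lognormal underlying, so its value is a single closed-form evaluation.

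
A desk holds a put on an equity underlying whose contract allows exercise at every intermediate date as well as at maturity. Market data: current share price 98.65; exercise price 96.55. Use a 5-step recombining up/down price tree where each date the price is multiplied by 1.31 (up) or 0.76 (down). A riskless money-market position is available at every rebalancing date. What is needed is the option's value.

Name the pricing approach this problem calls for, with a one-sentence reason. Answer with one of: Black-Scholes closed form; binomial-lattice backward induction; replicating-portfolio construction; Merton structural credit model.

framework: binomial-lattice backward induction

Key observation: an American put (K = 96.55, S₀ = 98.65) on a 5-date tree has no closed form — the optimal stopping decision is embedded and must be resolved recursively from expiry.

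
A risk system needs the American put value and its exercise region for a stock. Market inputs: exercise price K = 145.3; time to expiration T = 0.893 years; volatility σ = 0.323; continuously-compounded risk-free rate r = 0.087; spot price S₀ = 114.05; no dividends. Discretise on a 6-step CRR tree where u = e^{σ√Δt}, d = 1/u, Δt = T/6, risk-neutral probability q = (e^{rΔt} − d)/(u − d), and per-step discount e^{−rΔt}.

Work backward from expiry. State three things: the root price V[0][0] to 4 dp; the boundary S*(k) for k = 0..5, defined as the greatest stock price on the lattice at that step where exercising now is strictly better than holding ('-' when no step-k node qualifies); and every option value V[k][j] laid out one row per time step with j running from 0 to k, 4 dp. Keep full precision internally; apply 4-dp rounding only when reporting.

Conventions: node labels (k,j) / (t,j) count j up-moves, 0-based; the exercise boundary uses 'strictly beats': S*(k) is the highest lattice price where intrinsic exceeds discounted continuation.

Δt=0.14883  u=1.13271  d=0.88284  q=0.52105  discount=0.98713
step 6 (expiry): payoffs max(K−S,0) = 91.3004 76.0172 56.4084 31.2500 0.0000 0.0000 0.0000
step 5: (k=5,j=0): S=61.1657, K−S=84.1343, hold=82.2650 ⇒ V=84.1343 exercise | (k=5,j=1): S=78.4771, K−S=66.8229, hold=64.9536 ⇒ V=66.8229 exercise | (k=5,j=2): S=100.6880, K−S=44.6120, hold=42.7427 ⇒ V=44.6120 exercise | (k=5,j=3): S=129.1852, K−S=16.1148, hold=14.7747 ⇒ V=16.1148 exercise | (k=5,j=4): S=165.7477, K−S=0.0000, hold=0.0000 ⇒ V=0.0000 continue | (k=5,j=5): S=212.6583, K−S=0.0000, hold=0.0000 ⇒ V=0.0000 continue  boundary S*=129.1852
step 4: (k=4,j=0): S=69.2828, K−S=76.0172, hold=74.1479 ⇒ V=76.0172 exercise | (k=4,j=1): S=88.8916, K−S=56.4084, hold=54.5392 ⇒ V=56.4084 exercise | (k=4,j=2): S=114.0500, K−S=31.2500, hold=29.3807 ⇒ V=31.2500 exercise | (k=4,j=3): S=146.3289, K−S=0.0000, hold=7.6190 ⇒ V=7.6190 continue | (k=4,j=4): S=187.7435, K−S=0.0000, hold=0.0000 ⇒ V=0.0000 continue  boundary S*=114.0500
step 3: (k=3,j=0): S=78.4771, K−S=66.8229, hold=64.9536 ⇒ V=66.8229 exercise | (k=3,j=1): S=100.6880, K−S=44.6120, hold=42.7427 ⇒ V=44.6120 exercise | (k=3,j=2): S=129.1852, K−S=16.1148, hold=18.6935 ⇒ V=18.6935 continue | (k=3,j=3): S=165.7477, K−S=0.0000, hold=3.6022 ⇒ V=3.6022 continue  boundary S*=100.6880
step 2: (k=2,j=0): S=88.8916, K−S=56.4084, hold=54.5392 ⇒ V=56.4084 exercise | (k=2,j=1): S=114.0500, K−S=31.2500, hold=30.7070 ⇒ V=31.2500 exercise | (k=2,j=2): S=146.3289, K−S=0.0000, hold=10.6909 ⇒ V=10.6909 continue  boundary S*=114.0500
step 1: (k=1,j=0): S=100.6880, K−S=44.6120, hold=42.7427 ⇒ V=44.6120 exercise | (k=1,j=1): S=129.1852, K−S=16.1148, hold=20.2735 ⇒ V=20.2735 continue  boundary S*=100.6880
step 0: (k=0,j=0): S=114.0500, K−S=31.2500, hold=31.5197 ⇒ V=31.5197 continue  boundary S*=-

price = 31.5197
boundary = - 100.6880 114.0500 100.6880 114.0500 129.1852
tree:
31.5197
44.6120 20.2735
56.4084 31.2500 10.6909
66.8229 44.6120 18.6935 3.6022
76.0172 56.4084 31.2500 7.6190 0.0000
84.1343 66.8229 44.6120 16.1148 0.0000 0.0000
91.3004 76.0172 56.4084 31.2500 0.0000 0.0000 0.0000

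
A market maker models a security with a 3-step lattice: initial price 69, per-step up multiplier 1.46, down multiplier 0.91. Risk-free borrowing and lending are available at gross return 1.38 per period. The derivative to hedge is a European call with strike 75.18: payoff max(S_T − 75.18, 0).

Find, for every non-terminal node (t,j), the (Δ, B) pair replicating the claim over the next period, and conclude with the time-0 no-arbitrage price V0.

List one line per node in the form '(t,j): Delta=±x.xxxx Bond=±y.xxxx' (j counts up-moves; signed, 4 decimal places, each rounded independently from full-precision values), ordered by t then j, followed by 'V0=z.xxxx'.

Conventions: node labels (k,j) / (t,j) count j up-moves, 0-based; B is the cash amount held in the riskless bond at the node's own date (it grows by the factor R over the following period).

No-arbitrage ⇒ martingale measure with p* = (R−d)/(u−d) = 0.8545.
Payoffs at expiry: V(3,0)=0.0000, V(3,1)=8.2428, V(3,2)=58.6632, V(3,3)=139.5574
(2,0): S=57.1389. Δ = (V_up−V_dn)/(S_up−S_dn) = (8.2428−0.0000)/(83.4228−51.9964) = 0.2623. V = [p*·8.2428 + (1−p*)·0.0000]/1.38 = 5.1042. B = V − Δ·S = -9.8827.
(2,1): S=91.6734. Δ = (V_up−V_dn)/(S_up−S_dn) = (58.6632−8.2428)/(133.8432−83.4228) = 1.0000. V = [p*·58.6632 + (1−p*)·8.2428]/1.38 = 37.1951. B = V − Δ·S = -54.4783.
(2,2): S=147.0804. Δ = (V_up−V_dn)/(S_up−S_dn) = (139.5574−58.6632)/(214.7374−133.8432) = 1.0000. V = [p*·139.5574 + (1−p*)·58.6632]/1.38 = 92.6021. B = V − Δ·S = -54.4783.
(1,0): S=62.7900. Δ = (V_up−V_dn)/(S_up−S_dn) = (37.1951−5.1042)/(91.6734−57.1389) = 0.9292. V = [p*·37.1951 + (1−p*)·5.1042]/1.38 = 23.5706. B = V − Δ·S = -34.7765.
(1,1): S=100.7400. Δ = (V_up−V_dn)/(S_up−S_dn) = (92.6021−37.1951)/(147.0804−91.6734) = 1.0000. V = [p*·92.6021 + (1−p*)·37.1951]/1.38 = 61.2630. B = V − Δ·S = -39.4770.
(0,0): S=69.0000. Δ = (V_up−V_dn)/(S_up−S_dn) = (61.2630−23.5706)/(100.7400−62.7900) = 0.9932. V = [p*·61.2630 + (1−p*)·23.5706]/1.38 = 40.4206. B = V − Δ·S = -28.1111.
Check: Δ(0,0)·S0 + B(0,0) = 40.4206 = V0.

(0,0): Delta=0.9932 Bond=-28.1111
(1,0): Delta=0.9292 Bond=-34.7765
(1,1): Delta=1.0000 Bond=-39.4770
(2,0): Delta=0.2623 Bond=-9.8827
(2,1): Delta=1.0000 Bond=-54.4783
(2,2): Delta=1.0000 Bond=-54.4783
V0=40.4206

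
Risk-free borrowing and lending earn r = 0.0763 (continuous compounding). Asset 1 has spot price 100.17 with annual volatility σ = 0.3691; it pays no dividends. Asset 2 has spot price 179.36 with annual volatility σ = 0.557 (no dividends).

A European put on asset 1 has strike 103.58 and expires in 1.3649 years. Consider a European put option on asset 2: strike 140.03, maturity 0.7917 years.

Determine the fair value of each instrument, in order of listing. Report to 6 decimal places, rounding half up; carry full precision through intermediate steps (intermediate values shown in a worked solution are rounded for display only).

price(asset 1 put K=103.58) = 13.316940
price(asset 2 put K=140.03) = 12.208089

[asset 1 put K=103.58]
σ√T = 0.3691·√1.3649 = 0.431216
d₁ = (ln(S/K) + (r+σ²/2)T) / (σ√T) = (ln(100.17/103.58) + (0.0763+0.3691²/2)·1.3649) / 0.431216 = (-0.033476 + 0.197115) / 0.431216 = 0.379485
d₂ = d₁ − σ√T = 0.379485 − 0.431216 = -0.051731
e^{−rT} = 0.901097
N(−d₁) = 0.352164,  N(−d₂) = 0.520628
price = K·e^{−rT}·N(−d₂) − S·N(−d₁) = 48.593200 − 35.276260 = 13.316940
[asset 2 put K=140.03]
σ√T = 0.557·√0.7917 = 0.495605
d₁ = (ln(S/K) + (r+σ²/2)T) / (σ√T) = (ln(179.36/140.03) + (0.0763+0.557²/2)·0.7917) / 0.495605 = (0.247538 + 0.183219) / 0.495605 = 0.869154
d₂ = d₁ − σ√T = 0.869154 − 0.495605 = 0.373549
e^{−rT} = 0.941382
N(−d₁) = 0.192381,  N(−d₂) = 0.354370
price = K·e^{−rT}·N(−d₂) − S·N(−d₁) = 46.713612 − 34.505523 = 12.208089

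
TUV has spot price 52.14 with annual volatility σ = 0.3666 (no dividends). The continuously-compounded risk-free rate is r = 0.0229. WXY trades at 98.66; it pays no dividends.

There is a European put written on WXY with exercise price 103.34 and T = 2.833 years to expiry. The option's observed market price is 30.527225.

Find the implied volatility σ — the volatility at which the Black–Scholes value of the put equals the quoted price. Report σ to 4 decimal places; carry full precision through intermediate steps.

At σ = 0.4925 the Black–Scholes value reproduces the quote:
σ√T = 0.4925·√2.833 = 0.828952
d₁ = (ln(S/K) + (r+σ²/2)T) / (σ√T) = (ln(98.66/103.34) + (0.0229+0.4925²/2)·2.833) / 0.828952 = (-0.046345 + 0.408457) / 0.828952 = 0.436831
d₂ = d₁ − σ√T = 0.436831 − 0.828952 = -0.392122
e^{−rT} = 0.937184
N(−d₁) = 0.331117,  N(−d₂) = 0.652516
V = K·e^{−rT}·N(−d₂) − S·N(−d₁) = 63.195239 − 32.668014 = 30.527225 (the quoted price), and the Black–Scholes price is strictly increasing in σ, so σ is unique

sigma = 0.4925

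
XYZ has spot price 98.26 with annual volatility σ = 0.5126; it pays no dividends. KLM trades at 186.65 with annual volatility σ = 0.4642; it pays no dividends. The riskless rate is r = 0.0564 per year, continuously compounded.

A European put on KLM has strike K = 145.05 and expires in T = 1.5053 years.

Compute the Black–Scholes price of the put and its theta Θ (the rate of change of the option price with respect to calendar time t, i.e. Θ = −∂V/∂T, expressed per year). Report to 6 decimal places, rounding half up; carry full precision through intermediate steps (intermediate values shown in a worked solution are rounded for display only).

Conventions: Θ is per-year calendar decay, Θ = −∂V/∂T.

price = 15.022799
Θ = -6.741662

σ√T = 0.4642·√1.5053 = 0.569530
d₁ = (ln(S/K) + (r+σ²/2)T) / (σ√T) = (ln(186.65/145.05) + (0.0564+0.4642²/2)·1.5053) / 0.569530 = (0.252157 + 0.247081) / 0.569530 = 0.876579
d₂ = d₁ − σ√T = 0.876579 − 0.569530 = 0.307049
e^{−rT} = 0.918605
N(−d₁) = 0.190358,  N(−d₂) = 0.379403
Put price V = K·e^{−rT}·N(−d₂) − S·N(−d₁) = 50.553080 − 35.530281 = 15.022799
φ(d₁) = (1/√(2π))·e^{−d₁²/2} = 0.271679
Θ = −S·φ(d₁)·σ/(2√T) + r·K·e^{−rT}·N(−d₂) = −9.592855 + 2.851194 = -6.741662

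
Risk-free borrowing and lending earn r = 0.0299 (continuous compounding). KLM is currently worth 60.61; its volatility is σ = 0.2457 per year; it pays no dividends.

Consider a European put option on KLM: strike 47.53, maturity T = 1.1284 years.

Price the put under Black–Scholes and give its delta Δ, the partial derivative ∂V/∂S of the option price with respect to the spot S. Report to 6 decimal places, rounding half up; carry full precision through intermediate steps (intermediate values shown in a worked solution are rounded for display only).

price = 1.015378
Δ = -0.116789

σ√T = 0.2457·√1.1284 = 0.260998
d₁ = (ln(S/K) + (r+σ²/2)T) / (σ√T) = (ln(60.61/47.53) + (0.0299+0.2457²/2)·1.1284) / 0.260998 = (0.243099 + 0.067799) / 0.260998 = 1.191190
d₂ = d₁ − σ√T = 1.191190 − 0.260998 = 0.930192
e^{−rT} = 0.966824
N(−d₁) = 0.116789,  N(−d₂) = 0.176136
Put price V = K·e^{−rT}·N(−d₂) − S·N(−d₁) = 8.093989 − 7.078611 = 1.015378
Δ = −N(−d₁) = -0.116789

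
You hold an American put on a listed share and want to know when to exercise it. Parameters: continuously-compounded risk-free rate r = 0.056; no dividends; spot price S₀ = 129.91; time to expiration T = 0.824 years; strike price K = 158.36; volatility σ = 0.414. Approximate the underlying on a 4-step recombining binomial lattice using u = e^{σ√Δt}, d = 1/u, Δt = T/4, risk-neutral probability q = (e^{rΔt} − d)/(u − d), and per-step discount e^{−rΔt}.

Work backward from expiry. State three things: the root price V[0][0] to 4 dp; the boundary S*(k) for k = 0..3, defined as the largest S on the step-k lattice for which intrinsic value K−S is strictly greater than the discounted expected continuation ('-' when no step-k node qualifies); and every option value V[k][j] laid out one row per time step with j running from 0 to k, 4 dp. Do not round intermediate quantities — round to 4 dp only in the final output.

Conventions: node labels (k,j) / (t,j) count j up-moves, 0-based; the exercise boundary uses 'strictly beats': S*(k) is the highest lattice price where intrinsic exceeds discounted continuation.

price = 35.7110
boundary = - - 89.2138 107.6558
tree:
35.7110
50.9750 20.2848
69.1462 32.8136 7.4064
84.4290 50.7042 14.5159 0.0000
97.0937 69.1462 28.4500 0.0000 0.0000

params: Δt=0.20600 u=1.20672 d=0.82870 q=0.48386 e^(-rΔt)=0.98853
t_4 payoffs: 97.0937 69.1462 28.4500 0.0000 0.0000
t_3: node(3,0) S=73.9310 payoff=84.4290 vs cont=82.6126 → 84.4290 [stop]  node(3,1) S=107.6558 payoff=50.7042 vs cont=48.8879 → 50.7042 [stop]  node(3,2) S=156.7646 payoff=1.5954 vs cont=14.5159 → 14.5159 [wait]  node(3,3) S=228.2750 payoff=0.0000 vs cont=0.0000 → 0.0000 [wait]  ⇒ S*(3)=107.6558
t_2: node(2,0) S=89.2138 payoff=69.1462 vs cont=67.3299 → 69.1462 [stop]  node(2,1) S=129.9100 payoff=28.4500 vs cont=32.8136 → 32.8136 [wait]  node(2,2) S=189.1704 payoff=0.0000 vs cont=7.4064 → 7.4064 [wait]  ⇒ S*(2)=89.2138
t_1: node(1,0) S=107.6558 payoff=50.7042 vs cont=50.9750 → 50.9750 [wait]  node(1,1) S=156.7646 payoff=1.5954 vs cont=20.2848 → 20.2848 [wait]  ⇒ S*(1)=-
t_0: node(0,0) S=129.9100 payoff=28.4500 vs cont=35.7110 → 35.7110 [wait]  ⇒ S*(0)=-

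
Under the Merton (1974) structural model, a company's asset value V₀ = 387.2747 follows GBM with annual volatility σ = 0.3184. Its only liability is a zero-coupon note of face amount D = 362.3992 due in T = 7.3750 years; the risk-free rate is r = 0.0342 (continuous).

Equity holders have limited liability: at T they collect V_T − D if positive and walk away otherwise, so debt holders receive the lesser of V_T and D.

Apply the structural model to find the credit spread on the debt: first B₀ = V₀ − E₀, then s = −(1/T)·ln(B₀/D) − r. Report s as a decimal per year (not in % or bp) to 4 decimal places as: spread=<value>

spread=0.0362

Apply the equity-as-call identities (strike 362.3992, horizon 7.3750 years):
d₁ = [ln(V₀/D) + (r + σ²/2)T] / (σ√T)
   = [ln(387.2747/362.3992) + (0.0342 + 0.5·0.3184²)·7.3750] / (0.3184·√7.3750)
   = [0.066388 + 0.626058] / 0.864677 = 0.800815
d₂ = d₁ − σ√T = 0.800815 − 0.864677 = -0.063863
N(d₁) = 0.788381,  N(d₂) = 0.474540,  e^(−rT) = 0.777070
E₀ = V₀·N(d₁) − D·e^(−rT)·N(d₂)
   = 387.2747·0.788381 − 362.3992·0.777070·0.474540 = 171.684917
B₀ = V₀ − E₀ = 387.2747 − 171.684917 = 215.589783
spread = −(1/T)·ln(B₀/D) − r = −(1/7.3750)·ln(215.589783/362.3992) − 0.0342 = 0.03622290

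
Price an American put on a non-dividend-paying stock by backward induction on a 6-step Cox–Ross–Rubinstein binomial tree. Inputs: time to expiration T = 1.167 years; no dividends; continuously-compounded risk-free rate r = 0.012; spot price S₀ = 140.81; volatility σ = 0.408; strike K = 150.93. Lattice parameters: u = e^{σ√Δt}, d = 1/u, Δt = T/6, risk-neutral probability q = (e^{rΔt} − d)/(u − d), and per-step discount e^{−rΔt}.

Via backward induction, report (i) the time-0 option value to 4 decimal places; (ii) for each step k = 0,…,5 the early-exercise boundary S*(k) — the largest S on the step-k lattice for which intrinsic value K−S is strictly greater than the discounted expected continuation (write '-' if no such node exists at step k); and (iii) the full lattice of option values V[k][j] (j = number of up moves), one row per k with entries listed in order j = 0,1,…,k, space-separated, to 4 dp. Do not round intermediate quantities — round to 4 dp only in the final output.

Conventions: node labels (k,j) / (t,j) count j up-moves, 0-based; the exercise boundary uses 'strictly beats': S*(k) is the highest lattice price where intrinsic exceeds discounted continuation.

Δt=0.19450  u=1.19714  d=0.83532  q=0.46160  discount=0.99767
step 6 (expiry): payoffs max(K−S,0) = 103.0934 82.3731 52.6778 10.1200 0.0000 0.0000 0.0000
step 5: (k=5,j=0): S=57.2672, K−S=93.6628, hold=93.3110 ⇒ V=93.6628 exercise | (k=5,j=1): S=82.0723, K−S=68.8577, hold=68.5058 ⇒ V=68.8577 exercise | (k=5,j=2): S=117.6218, K−S=33.3082, hold=32.9563 ⇒ V=33.3082 exercise | (k=5,j=3): S=168.5695, K−S=0.0000, hold=5.4360 ⇒ V=5.4360 continue | (k=5,j=4): S=241.5851, K−S=0.0000, hold=0.0000 ⇒ V=0.0000 continue | (k=5,j=5): S=346.2273, K−S=0.0000, hold=0.0000 ⇒ V=0.0000 continue  boundary S*=117.6218
step 4: (k=4,j=0): S=68.5569, K−S=82.3731, hold=82.0212 ⇒ V=82.3731 exercise | (k=4,j=1): S=98.2522, K−S=52.6778, hold=52.3259 ⇒ V=52.6778 exercise | (k=4,j=2): S=140.8100, K−S=10.1200, hold=20.3948 ⇒ V=20.3948 continue | (k=4,j=3): S=201.8016, K−S=0.0000, hold=2.9199 ⇒ V=2.9199 continue | (k=4,j=4): S=289.2116, K−S=0.0000, hold=0.0000 ⇒ V=0.0000 continue  boundary S*=98.2522
step 3: (k=3,j=0): S=82.0723, K−S=68.8577, hold=68.5058 ⇒ V=68.8577 exercise | (k=3,j=1): S=117.6218, K−S=33.3082, hold=37.6881 ⇒ V=37.6881 continue | (k=3,j=2): S=168.5695, K−S=0.0000, hold=12.2998 ⇒ V=12.2998 continue | (k=3,j=3): S=241.5851, K−S=0.0000, hold=1.5684 ⇒ V=1.5684 continue  boundary S*=82.0723
step 2: (k=2,j=0): S=98.2522, K−S=52.6778, hold=54.3429 ⇒ V=54.3429 continue | (k=2,j=1): S=140.8100, K−S=10.1200, hold=25.9084 ⇒ V=25.9084 continue | (k=2,j=2): S=201.8016, K−S=0.0000, hold=7.3291 ⇒ V=7.3291 continue  boundary S*=-
step 1: (k=1,j=0): S=117.6218, K−S=33.3082, hold=41.1216 ⇒ V=41.1216 continue | (k=1,j=1): S=168.5695, K−S=0.0000, hold=17.2919 ⇒ V=17.2919 continue  boundary S*=-
step 0: (k=0,j=0): S=140.8100, K−S=10.1200, hold=30.0517 ⇒ V=30.0517 continue  boundary S*=-

price = 30.0517
boundary = - - - 82.0723 98.2522 117.6218
tree:
30.0517
41.1216 17.2919
54.3429 25.9084 7.3291
68.8577 37.6881 12.2998 1.5684
82.3731 52.6778 20.3948 2.9199 0.0000
93.6628 68.8577 33.3082 5.4360 0.0000 0.0000
103.0934 82.3731 52.6778 10.1200 0.0000 0.0000 0.0000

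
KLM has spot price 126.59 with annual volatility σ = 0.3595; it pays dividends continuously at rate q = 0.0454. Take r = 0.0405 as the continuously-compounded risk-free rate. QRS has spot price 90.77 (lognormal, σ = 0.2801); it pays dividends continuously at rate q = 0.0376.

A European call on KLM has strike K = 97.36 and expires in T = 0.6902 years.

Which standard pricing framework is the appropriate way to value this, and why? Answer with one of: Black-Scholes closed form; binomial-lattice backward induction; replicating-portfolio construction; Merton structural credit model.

Key observation: everything needed for the exact continuous-time valuation of the European call on KLM (strike 97.36) is given, and no feature rules the closed form out.

framework: Black-Scholes closed form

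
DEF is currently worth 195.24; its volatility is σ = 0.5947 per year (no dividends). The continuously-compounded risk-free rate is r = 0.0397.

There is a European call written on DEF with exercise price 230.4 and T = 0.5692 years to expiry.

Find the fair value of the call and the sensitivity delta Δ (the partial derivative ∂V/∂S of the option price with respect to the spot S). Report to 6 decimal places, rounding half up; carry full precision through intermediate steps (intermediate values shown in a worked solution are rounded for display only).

price = 24.157759
Δ = 0.462412

σ√T = 0.5947·√0.5692 = 0.448673
d₁ = (ln(S/K) + (r+σ²/2)T) / (σ√T) = (ln(195.24/230.4) + (0.0397+0.5947²/2)·0.5692) / 0.448673 = (-0.165587 + 0.123251) / 0.448673 = -0.094359
d₂ = d₁ − σ√T = -0.094359 − 0.448673 = -0.543032
e^{−rT} = 0.977656
N(d₁) = 0.462412,  N(d₂) = 0.293554
Call price V = S·N(d₁) − K·e^{−rT}·N(d₂) = 90.281352 − 66.123593 = 24.157759
Δ = N(d₁) = 0.462412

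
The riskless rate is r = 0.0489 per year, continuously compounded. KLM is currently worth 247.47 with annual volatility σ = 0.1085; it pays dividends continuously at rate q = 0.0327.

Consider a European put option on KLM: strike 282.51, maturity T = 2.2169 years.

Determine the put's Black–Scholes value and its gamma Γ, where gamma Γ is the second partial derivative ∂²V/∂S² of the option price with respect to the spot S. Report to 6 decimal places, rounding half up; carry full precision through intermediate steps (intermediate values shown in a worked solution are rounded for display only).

σ√T = 0.1085·√2.2169 = 0.161548
d₁ = (ln(S/K) + (r−q+σ²/2)T) / (σ√T) = (ln(247.47/282.51) + (0.0489−0.0327+0.1085²/2)·2.2169) / 0.161548 = (-0.132425 + 0.048963) / 0.161548 = -0.516637
d₂ = d₁ − σ√T = -0.516637 − 0.161548 = -0.678185
e^{−rT} = 0.897263
e^{−qT} = 0.930073
N(−d₁) = 0.697295,  N(−d₂) = 0.751173
Put price V = K·e^{−rT}·N(−d₂) − S·e^{−qT}·N(−d₁) = 190.411598 − 160.492973 = 29.918625
φ(d₁) = (1/√(2π))·e^{−d₁²/2} = 0.349101
Γ = e^{−qT}·φ(d₁) / (S·σ·√T) = 0.008122

price = 29.918625
Γ = 0.008122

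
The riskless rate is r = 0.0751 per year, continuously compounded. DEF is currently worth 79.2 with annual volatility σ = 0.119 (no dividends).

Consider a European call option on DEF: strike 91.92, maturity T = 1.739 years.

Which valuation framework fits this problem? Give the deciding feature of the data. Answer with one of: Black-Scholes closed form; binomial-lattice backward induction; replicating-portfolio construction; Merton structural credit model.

Key observation: with DEF following a GBM at constant σ and r, the European call struck at 91.92 prices in closed form — nothing here needs a stepwise model or a balance sheet.

framework: Black-Scholes closed form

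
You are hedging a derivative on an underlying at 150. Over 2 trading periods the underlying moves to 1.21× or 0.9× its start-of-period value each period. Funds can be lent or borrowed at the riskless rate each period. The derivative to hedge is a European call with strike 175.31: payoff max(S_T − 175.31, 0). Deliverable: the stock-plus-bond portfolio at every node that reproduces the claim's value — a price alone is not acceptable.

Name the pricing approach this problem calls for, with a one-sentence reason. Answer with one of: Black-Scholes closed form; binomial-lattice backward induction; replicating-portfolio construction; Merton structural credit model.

Key observation: the mandate to exhibit the hedge at every date and state singles out the replicating-portfolio construction on the 2-period tree with factors 1.21 and 0.9 from 150.

framework: replicating-portfolio construction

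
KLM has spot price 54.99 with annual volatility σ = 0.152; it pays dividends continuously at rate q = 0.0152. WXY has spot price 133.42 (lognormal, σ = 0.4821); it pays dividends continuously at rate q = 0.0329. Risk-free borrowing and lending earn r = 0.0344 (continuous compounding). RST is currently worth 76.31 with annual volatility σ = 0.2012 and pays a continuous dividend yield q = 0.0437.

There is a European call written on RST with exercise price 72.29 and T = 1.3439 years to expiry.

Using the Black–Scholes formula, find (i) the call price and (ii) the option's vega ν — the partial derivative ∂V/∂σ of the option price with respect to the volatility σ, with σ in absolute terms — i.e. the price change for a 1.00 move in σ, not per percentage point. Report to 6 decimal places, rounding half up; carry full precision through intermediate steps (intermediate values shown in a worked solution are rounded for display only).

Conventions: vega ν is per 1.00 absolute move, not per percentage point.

σ√T = 0.2012·√1.3439 = 0.233245
d₁ = (ln(S/K) + (r−q+σ²/2)T) / (σ√T) = (ln(76.31/72.29) + (0.0344−0.0437+0.2012²/2)·1.3439) / 0.233245 = (0.054118 + 0.014703) / 0.233245 = 0.295061
d₂ = d₁ − σ√T = 0.295061 − 0.233245 = 0.061817
e^{−rT} = 0.954822
e^{−qT} = 0.942963
N(d₁) = 0.616026,  N(d₂) = 0.524646
Call price V = S·e^{−qT}·N(d₁) − K·e^{−rT}·N(d₂) = 44.327719 − 36.213188 = 8.114531
φ(d₁) = (1/√(2π))·e^{−d₁²/2} = 0.381949
ν = S·e^{−qT}·φ(d₁)·√T = 31.861372

price = 8.114531
ν = 31.861372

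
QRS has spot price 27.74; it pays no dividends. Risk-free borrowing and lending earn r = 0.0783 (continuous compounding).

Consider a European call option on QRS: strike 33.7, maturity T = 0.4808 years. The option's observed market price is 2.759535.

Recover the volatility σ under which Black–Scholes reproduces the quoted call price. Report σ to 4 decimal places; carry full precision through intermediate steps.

sigma = 0.5754

At σ = 0.5754 the Black–Scholes value reproduces the quote:
σ√T = 0.5754·√0.4808 = 0.398981
d₁ = (ln(S/K) + (r+σ²/2)T) / (σ√T) = (ln(27.74/33.7) + (0.0783+0.5754²/2)·0.4808) / 0.398981 = (-0.194622 + 0.117240) / 0.398981 = -0.193951
d₂ = d₁ − σ√T = -0.193951 − 0.398981 = -0.592932
e^{−rT} = 0.963053
N(d₁) = 0.423107,  N(d₂) = 0.276613
V = S·N(d₁) − K·e^{−rT}·N(d₂) = 11.736987 − 8.977453 = 2.759535 (equal to the quote); since ∂V/∂σ > 0 for all σ, the implied volatility is unique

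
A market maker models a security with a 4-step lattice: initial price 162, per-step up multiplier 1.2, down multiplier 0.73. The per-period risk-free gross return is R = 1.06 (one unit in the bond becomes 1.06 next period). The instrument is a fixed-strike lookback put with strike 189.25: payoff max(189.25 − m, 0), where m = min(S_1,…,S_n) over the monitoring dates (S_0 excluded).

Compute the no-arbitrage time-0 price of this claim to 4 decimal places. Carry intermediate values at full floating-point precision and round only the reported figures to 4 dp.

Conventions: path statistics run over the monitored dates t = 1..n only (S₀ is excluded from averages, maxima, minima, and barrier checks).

price = 35.4314

With p* = (R−d)/(u−d) = 0.7021, sum probability × payoff across the paths and divide by R^4.
Enumerate all 2^4 = 16 price paths (U = up ×1.2, D = down ×0.73); each path with k up-moves has probability p*^k·(1−p*)^(4−k).
DDDD: m=46.0052, payoff=143.2448, prob=0.007873
UDDD: m=75.6249, payoff=113.6251, prob=0.018557
DUDD: m=75.6249, payoff=113.6251, prob=0.018557
UUDD: m=124.3149, payoff=64.9351, prob=0.043741
DDUD: m=75.6249, payoff=113.6251, prob=0.018557
UDUD: m=124.3149, payoff=64.9351, prob=0.043741
DUUD: m=118.2600, payoff=70.9900, prob=0.043741
UUUD: m=194.4000, payoff=0.0000, prob=0.103105
DDDU: m=63.0208, payoff=126.2292, prob=0.018557
UDDU: m=103.5958, payoff=85.6542, prob=0.043741
DUDU: m=103.5958, payoff=85.6542, prob=0.043741
UUDU: m=170.2944, payoff=18.9556, prob=0.103105
DDUU: m=86.3298, payoff=102.9202, prob=0.043741
UDUU: m=141.9120, payoff=47.3380, prob=0.103105
DUUU: m=118.2600, payoff=70.9900, prob=0.103105
UUUU: m=194.4000, payoff=0.0000, prob=0.243032
Price = Σ prob·payoff / R^4 = 44.731379 / 1.262477 = 35.4314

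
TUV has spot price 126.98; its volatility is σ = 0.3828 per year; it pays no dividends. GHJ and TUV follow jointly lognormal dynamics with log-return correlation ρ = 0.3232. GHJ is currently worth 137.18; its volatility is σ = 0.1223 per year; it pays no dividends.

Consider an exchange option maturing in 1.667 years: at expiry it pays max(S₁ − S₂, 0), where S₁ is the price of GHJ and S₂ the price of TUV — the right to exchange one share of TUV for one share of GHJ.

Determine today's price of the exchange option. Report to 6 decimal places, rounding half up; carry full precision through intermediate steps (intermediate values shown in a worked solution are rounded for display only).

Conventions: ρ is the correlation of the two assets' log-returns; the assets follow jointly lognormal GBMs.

exchange price = 29.848686

σ_eff = √(σ₁² + σ₂² − 2ρσ₁σ₂) = √(0.1223² + 0.3828² − 2·0.3232·0.1223·0.3828) = 0.362258
d₁ = (ln(S₁/S₂) + (q₂ − q₁ + σ_eff²/2)T) / (σ_eff√T) = (ln(137.18/126.98) + (0.0 − 0.0 + 0.065615)·1.667) / 0.467720 = 0.399054
d₂ = d₁ − σ_eff√T = 0.399054 − 0.467720 = -0.068666
N(d₁) = 0.655073,  N(d₂) = 0.472628
V = S₁·e^{−q₁T}·N(d₁) − S₂·e^{−q₂T}·N(d₂) = 89.862933 − 60.014247 = 29.848686
Key observation: the rate r is irrelevant here: denominating values in TUV turns the exchange into a ratio option on S₁/S₂, and discounting at r drops out.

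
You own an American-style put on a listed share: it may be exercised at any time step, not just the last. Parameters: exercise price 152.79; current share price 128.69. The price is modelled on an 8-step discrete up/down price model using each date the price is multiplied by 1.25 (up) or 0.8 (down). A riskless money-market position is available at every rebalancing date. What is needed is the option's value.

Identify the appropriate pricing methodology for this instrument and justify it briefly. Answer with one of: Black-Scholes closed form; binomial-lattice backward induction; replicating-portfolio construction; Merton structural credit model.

Key observation: an American put (K = 152.79, S₀ = 128.69) on a 8-date tree has no closed form — the optimal stopping decision is embedded and must be resolved recursively from expiry.

framework: binomial-lattice backward induction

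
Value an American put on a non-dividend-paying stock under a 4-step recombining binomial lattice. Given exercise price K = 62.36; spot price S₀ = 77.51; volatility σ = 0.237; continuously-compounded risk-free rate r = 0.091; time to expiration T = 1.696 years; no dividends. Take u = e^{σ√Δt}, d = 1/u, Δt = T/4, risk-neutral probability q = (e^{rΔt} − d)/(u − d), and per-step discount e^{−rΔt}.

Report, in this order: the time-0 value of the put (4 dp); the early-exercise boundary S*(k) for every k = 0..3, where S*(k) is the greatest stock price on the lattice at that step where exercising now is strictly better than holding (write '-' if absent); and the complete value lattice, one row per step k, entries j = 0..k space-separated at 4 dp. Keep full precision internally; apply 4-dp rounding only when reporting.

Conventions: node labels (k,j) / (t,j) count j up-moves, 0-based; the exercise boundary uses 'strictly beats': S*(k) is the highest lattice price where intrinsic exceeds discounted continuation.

price = 1.4158
boundary = - - - 48.7857
tree:
1.4158
3.0932 0.3374
6.5933 0.8520 0.0000
13.5743 2.1516 0.0000 0.0000
20.5509 5.4335 0.0000 0.0000 0.0000

Δt=0.42400, u=1.16687, d=0.85699, q=0.58844, disc=e^(-rΔt)=0.96215
k=4 terminal: V=max(K-S,0) → 20.5509 5.4335 0.0000 0.0000 0.0000
k=3: j=0 S=48.7857 intr=13.5743 cont=11.2140 V=13.5743[EX]; j=1 S=66.4257 intr=0.0000 cont=2.1516 V=2.1516[hold]; j=2 S=90.4439 intr=0.0000 cont=0.0000 V=0.0000[hold]; j=3 S=123.1467 intr=0.0000 cont=0.0000 V=0.0000[hold]  S*(3)=48.7857
k=2: j=0 S=56.9265 intr=5.4335 cont=6.5933 V=6.5933[hold]; j=1 S=77.5100 intr=0.0000 cont=0.8520 V=0.8520[hold]; j=2 S=105.5361 intr=0.0000 cont=0.0000 V=0.0000[hold]  S*(2)=-
k=1: j=0 S=66.4257 intr=0.0000 cont=3.0932 V=3.0932[hold]; j=1 S=90.4439 intr=0.0000 cont=0.3374 V=0.3374[hold]  S*(1)=-
k=0: j=0 S=77.5100 intr=0.0000 cont=1.4158 V=1.4158[hold]  S*(0)=-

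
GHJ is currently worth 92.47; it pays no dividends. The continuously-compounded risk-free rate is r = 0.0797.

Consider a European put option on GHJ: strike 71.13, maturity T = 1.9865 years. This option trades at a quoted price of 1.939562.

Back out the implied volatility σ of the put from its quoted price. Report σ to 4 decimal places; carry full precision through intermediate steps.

sigma = 0.2712

At σ = 0.2712 the Black–Scholes value reproduces the quote:
σ√T = 0.2712·√1.9865 = 0.382238
d₁ = (ln(S/K) + (r+σ²/2)T) / (σ√T) = (ln(92.47/71.13) + (0.0797+0.2712²/2)·1.9865) / 0.382238 = (0.262375 + 0.231377) / 0.382238 = 1.291740
d₂ = d₁ − σ√T = 1.291740 − 0.382238 = 0.909502
e^{−rT} = 0.853573
N(−d₁) = 0.098224,  N(−d₂) = 0.181543
V = K·e^{−rT}·N(−d₂) − S·N(−d₁) = 11.022304 − 9.082742 = 1.939562 (the observed quote) — the price is monotone increasing in volatility, hence this σ is the only solution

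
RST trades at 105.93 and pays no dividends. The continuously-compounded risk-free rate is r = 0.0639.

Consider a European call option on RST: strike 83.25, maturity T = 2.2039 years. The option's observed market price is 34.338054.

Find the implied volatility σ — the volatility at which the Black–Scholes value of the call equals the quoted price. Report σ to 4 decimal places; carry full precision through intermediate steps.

sigma = 0.1757

At σ = 0.1757 the Black–Scholes value reproduces the quote:
σ√T = 0.1757·√2.2039 = 0.260836
d₁ = (ln(S/K) + (r+σ²/2)T) / (σ√T) = (ln(105.93/83.25) + (0.0639+0.1757²/2)·2.2039) / 0.260836 = (0.240930 + 0.174847) / 0.260836 = 1.594018
d₂ = d₁ − σ√T = 1.594018 − 0.260836 = 1.333181
e^{−rT} = 0.868638
N(d₁) = 0.944534,  N(d₂) = 0.908764
V = S·N(d₁) − K·e^{−rT}·N(d₂) = 100.054481 − 65.716427 = 34.338054 (the observed quote) — the price is monotone increasing in volatility, hence this σ is the only solution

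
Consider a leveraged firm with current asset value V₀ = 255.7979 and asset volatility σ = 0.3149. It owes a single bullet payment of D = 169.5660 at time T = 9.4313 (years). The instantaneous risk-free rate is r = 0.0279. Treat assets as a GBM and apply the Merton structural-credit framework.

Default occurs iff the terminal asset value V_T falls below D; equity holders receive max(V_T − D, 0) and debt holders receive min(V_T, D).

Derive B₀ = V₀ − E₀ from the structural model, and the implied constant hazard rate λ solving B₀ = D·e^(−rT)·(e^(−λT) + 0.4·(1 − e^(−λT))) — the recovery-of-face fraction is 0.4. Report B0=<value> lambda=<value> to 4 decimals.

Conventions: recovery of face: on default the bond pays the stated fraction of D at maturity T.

Equity is a call on the firm's assets struck at D = 169.5660:
d₁ = [ln(V₀/D) + (r + σ²/2)T] / (σ√T)
   = [ln(255.7979/169.5660) + (0.0279 + 0.5·0.3149²)·9.4313] / (0.3149·√9.4313)
   = [0.411145 + 0.730747] / 0.967071 = 1.180774
d₂ = d₁ − σ√T = 1.180774 − 0.967071 = 0.213702
N(d₁) = 0.881154,  N(d₂) = 0.584610,  e^(−rT) = 0.768639
E₀ = V₀·N(d₁) − D·e^(−rT)·N(d₂)
   = 255.7979·0.881154 − 169.5660·0.768639·0.584610 = 149.201986
B₀ = V₀ − E₀ = 255.7979 − 149.201986 = 106.595914
e^(−λT) = (B₀·e^(rT)/D − 0.4)/(1 − 0.4) = (106.5959·1.301000/169.5660 − 0.4)/0.6 = 0.69643360
λ = −ln(0.69643360)/9.4313 = 0.038360

B0=106.5959 lambda=0.0384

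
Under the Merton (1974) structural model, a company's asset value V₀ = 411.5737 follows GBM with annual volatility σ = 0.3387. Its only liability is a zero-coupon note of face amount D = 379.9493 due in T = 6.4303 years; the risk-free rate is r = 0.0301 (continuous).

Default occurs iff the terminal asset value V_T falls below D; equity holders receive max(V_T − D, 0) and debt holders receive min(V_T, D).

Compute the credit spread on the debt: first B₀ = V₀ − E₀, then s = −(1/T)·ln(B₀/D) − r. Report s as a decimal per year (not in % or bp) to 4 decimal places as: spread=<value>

spread=0.0438

With assets at 411.5737 and a single debt payment of 379.9493 at 6.4303 years:
d₁ = [ln(V₀/D) + (r + σ²/2)T] / (σ√T)
   = [ln(411.5737/379.9493) + (0.0301 + 0.5·0.3387²)·6.4303] / (0.3387·√6.4303)
   = [0.079950 + 0.562387] / 0.858877 = 0.747880
d₂ = d₁ − σ√T = 0.747880 − 0.858877 = -0.110996
N(d₁) = 0.772734,  N(d₂) = 0.455810,  e^(−rT) = 0.824027
E₀ = V₀·N(d₁) − D·e^(−rT)·N(d₂)
   = 411.5737·0.772734 − 379.9493·0.824027·0.455810 = 175.328186
B₀ = V₀ − E₀ = 411.5737 − 175.328186 = 236.245514
spread = −(1/T)·ln(B₀/D) − r = −(1/6.4303)·ln(236.245514/379.9493) − 0.0301 = 0.04379488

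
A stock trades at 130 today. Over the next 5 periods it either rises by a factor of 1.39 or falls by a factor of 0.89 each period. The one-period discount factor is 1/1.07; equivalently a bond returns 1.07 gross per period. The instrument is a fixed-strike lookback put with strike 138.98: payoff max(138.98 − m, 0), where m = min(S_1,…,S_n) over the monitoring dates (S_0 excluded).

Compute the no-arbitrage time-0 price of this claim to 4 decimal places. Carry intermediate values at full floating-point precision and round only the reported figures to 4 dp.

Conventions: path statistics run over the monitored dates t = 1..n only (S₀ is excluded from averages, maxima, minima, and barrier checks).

price = 19.8331

Set p* = 0.3600 (from d < R < u); the path-dependent value is the discounted p*-expectation over all price paths.
Enumerate all 2^5 = 32 price paths (U = up ×1.39, D = down ×0.89); each path with k up-moves has probability p*^k·(1−p*)^(5−k).
DDDDD: m=72.5928, payoff=66.3872, prob=0.107374
UDDDD: m=113.3752, payoff=25.6048, prob=0.060398
DUDDD: m=113.3752, payoff=25.6048, prob=0.060398
UUDDD: m=177.0692, payoff=0.0000, prob=0.033974
DDUDD: m=102.9730, payoff=36.0070, prob=0.060398
UDUDD: m=160.8230, payoff=0.0000, prob=0.033974
DUUDD: m=115.7000, payoff=23.2800, prob=0.033974
UUUDD: m=180.7000, payoff=0.0000, prob=0.019110
DDDUD: m=91.6460, payoff=47.3340, prob=0.060398
UDDUD: m=143.1325, payoff=0.0000, prob=0.033974
DUDUD: m=115.7000, payoff=23.2800, prob=0.033974
UUDUD: m=180.7000, payoff=0.0000, prob=0.019110
DDUUD: m=102.9730, payoff=36.0070, prob=0.033974
UDUUD: m=160.8230, payoff=0.0000, prob=0.019110
DUUUD: m=115.7000, payoff=23.2800, prob=0.019110
UUUUD: m=180.7000, payoff=0.0000, prob=0.010750
DDDDU: m=81.5649, payoff=57.4151, prob=0.060398
UDDDU: m=127.3879, payoff=11.5921, prob=0.033974
DUDDU: m=115.7000, payoff=23.2800, prob=0.033974
UUDDU: m=180.7000, payoff=0.0000, prob=0.019110
DDUDU: m=102.9730, payoff=36.0070, prob=0.033974
UDUDU: m=160.8230, payoff=0.0000, prob=0.019110
DUUDU: m=115.7000, payoff=23.2800, prob=0.019110
UUUDU: m=180.7000, payoff=0.0000, prob=0.010750
DDDUU: m=91.6460, payoff=47.3340, prob=0.033974
UDDUU: m=143.1325, payoff=0.0000, prob=0.019110
DUDUU: m=115.7000, payoff=23.2800, prob=0.019110
UUDUU: m=180.7000, payoff=0.0000, prob=0.010750
DDUUU: m=102.9730, payoff=36.0070, prob=0.019110
UDUUU: m=160.8230, payoff=0.0000, prob=0.010750
DUUUU: m=115.7000, payoff=23.2800, prob=0.010750
UUUUU: m=180.7000, payoff=0.0000, prob=0.006047
Price = Σ prob·payoff / R^5 = 27.816905 / 1.402552 = 19.8331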